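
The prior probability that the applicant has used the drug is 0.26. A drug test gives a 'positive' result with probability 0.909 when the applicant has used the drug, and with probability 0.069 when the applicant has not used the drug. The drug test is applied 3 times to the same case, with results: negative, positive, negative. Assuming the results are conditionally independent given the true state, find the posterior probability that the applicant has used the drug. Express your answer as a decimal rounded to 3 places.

With H the event that the applicant has used the drug, the joint likelihood of the observed sequence is P(data|H) = 0.091·0.909·0.091 = 0.0075274 and P(data|¬H) = 0.931·0.069·0.931 = 0.059807.
Bayes: P(H|data) = 0.26·0.0075274 / (0.26·0.0075274 + 0.74·0.059807) = 0.0019571/0.046214 = 0.0423.

Posterior P(H) ≈ 0.042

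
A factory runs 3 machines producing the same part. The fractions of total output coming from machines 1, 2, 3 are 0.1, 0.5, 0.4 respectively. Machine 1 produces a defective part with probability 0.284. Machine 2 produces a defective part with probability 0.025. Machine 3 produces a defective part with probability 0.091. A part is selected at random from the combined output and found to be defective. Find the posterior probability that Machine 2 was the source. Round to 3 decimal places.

Posterior probability ≈ 0.162

Tabulate prior·likelihood by source: [1] prior 0.1, lik 0.284, product 0.02840; [2] prior 0.5, lik 0.025, product 0.01250; [3] prior 0.4, lik 0.091, product 0.03640.
Normalizing constant = 0.077300; the posterior for Machine 2 is its product over the sum, 0.01250/0.077300 = 0.162.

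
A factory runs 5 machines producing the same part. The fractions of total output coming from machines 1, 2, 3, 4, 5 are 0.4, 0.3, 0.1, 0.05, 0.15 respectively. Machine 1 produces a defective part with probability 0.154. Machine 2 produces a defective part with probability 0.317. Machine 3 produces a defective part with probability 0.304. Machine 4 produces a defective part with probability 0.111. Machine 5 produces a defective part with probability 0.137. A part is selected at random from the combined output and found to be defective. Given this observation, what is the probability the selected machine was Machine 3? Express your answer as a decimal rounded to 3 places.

P(defective|M1) = 0.154; P(defective|M2) = 0.317; P(defective|M3) = 0.304; P(defective|M4) = 0.111; P(defective|M5) = 0.137.
Prior × likelihood for each source: 0.4·0.154=0.06160, 0.3·0.317=0.09510, 0.1·0.304=0.03040, 0.05·0.111=0.005550, 0.15·0.137=0.02055. Summing gives P(defective) = 0.21320.
P(Machine 3 | defective) = 0.03040 / 0.21320 = 0.143.

Posterior probability ≈ 0.143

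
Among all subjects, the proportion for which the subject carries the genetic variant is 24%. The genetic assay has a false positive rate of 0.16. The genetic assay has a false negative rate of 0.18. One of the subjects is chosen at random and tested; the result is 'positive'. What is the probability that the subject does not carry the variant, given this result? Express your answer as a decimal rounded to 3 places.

P(¬H | E) ≈ 0.382

Write H for 'the subject carries the genetic variant'. Prior odds H:¬H = 0.24/0.76 = 0.31579. For the 'positive' outcome, the likelihood ratio is 0.82/0.16 = 5.1250.
Posterior odds = 0.31579 × 5.1250 = 1.6184, so P(H|E) = 1.6184/(1+1.6184) = 0.618. Then P(¬H|E) = 1 − 0.618 = 0.382.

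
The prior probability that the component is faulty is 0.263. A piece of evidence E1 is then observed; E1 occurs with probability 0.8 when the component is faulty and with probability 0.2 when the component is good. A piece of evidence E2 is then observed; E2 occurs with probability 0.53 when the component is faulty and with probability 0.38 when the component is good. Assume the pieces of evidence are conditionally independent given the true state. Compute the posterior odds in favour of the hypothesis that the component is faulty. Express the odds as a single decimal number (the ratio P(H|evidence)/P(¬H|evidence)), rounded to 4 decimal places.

Posterior odds ≈ 1.9909

Prior odds = 0.263/(1−0.263) = 0.35685. In log-odds, ln(0.35685) = -1.0304.
Add log likelihood ratios: ln(4.0000) + ln(1.3947) = 1.7190.
Posterior log-odds = 0.68857, so posterior odds = exp(0.68857) = 1.9909.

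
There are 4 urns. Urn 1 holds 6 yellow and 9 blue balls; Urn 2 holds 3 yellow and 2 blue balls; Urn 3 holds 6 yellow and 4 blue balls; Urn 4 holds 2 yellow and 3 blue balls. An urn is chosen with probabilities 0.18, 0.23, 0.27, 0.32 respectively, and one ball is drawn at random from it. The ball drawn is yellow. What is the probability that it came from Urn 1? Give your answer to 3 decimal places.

Tabulate prior·likelihood by source: [1] prior 0.18, lik 0.4, product 0.07200; [2] prior 0.23, lik 0.6, product 0.1380; [3] prior 0.27, lik 0.6, product 0.1620; [4] prior 0.32, lik 0.4, product 0.1280.
Normalizing constant = 0.50000; the posterior for Urn 1 is its product over the sum, 0.07200/0.50000 = 0.144.

Posterior probability ≈ 0.144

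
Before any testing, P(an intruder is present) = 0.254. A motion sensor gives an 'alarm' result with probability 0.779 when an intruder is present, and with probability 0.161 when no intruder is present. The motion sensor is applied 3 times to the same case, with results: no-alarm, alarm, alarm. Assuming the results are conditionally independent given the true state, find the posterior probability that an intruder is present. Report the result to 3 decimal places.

With H the event that an intruder is present, the joint likelihood of the observed sequence is P(data|H) = 0.221·0.779·0.779 = 0.13411 and P(data|¬H) = 0.839·0.161·0.161 = 0.021748.
Bayes: P(H|data) = 0.254·0.13411 / (0.254·0.13411 + 0.746·0.021748) = 0.034064/0.050288 = 0.6774.

Posterior P(H) ≈ 0.677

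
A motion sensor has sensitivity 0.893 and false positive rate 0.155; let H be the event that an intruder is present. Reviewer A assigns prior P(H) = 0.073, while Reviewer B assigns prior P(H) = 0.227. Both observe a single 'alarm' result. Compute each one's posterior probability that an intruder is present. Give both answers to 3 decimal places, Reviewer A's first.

P('+'|H) = 0.893, P('+'|¬H) = 0.155.
Reviewer A: numerator 0.893·0.073 = 0.065189; evidence = 0.065189+0.155·0.927 = 0.20887; posterior = 0.312.
Reviewer B: numerator 0.893·0.227 = 0.20271; evidence = 0.20271+0.155·0.773 = 0.32253; posterior = 0.629.

Reviewer A: 0.312; Reviewer B: 0.629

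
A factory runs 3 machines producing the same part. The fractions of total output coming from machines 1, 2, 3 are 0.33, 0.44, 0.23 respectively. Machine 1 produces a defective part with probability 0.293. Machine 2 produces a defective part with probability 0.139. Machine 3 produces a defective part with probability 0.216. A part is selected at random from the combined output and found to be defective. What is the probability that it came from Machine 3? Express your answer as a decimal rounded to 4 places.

Tabulate prior·likelihood by source: [1] prior 0.33, lik 0.293, product 0.09669; [2] prior 0.44, lik 0.139, product 0.06116; [3] prior 0.23, lik 0.216, product 0.04968.
Normalizing constant = 0.20753; the posterior for Machine 3 is its product over the sum, 0.04968/0.20753 = 0.2394.

Posterior probability ≈ 0.2394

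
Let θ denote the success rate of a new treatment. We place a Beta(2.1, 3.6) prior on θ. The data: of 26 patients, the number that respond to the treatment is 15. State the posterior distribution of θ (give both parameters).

Observing 15 successes and 11 failures updates Beta(2.1, 3.6) by adding the success and failure counts to the two shape parameters: α = 2.1+15 = 17.1, β = 3.6+11 = 14.6.

Posterior: Beta(17.1, 14.6)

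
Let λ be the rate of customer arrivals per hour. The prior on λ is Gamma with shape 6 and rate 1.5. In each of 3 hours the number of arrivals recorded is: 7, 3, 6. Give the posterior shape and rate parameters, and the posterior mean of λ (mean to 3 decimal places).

Posterior: Gamma(shape=22, rate=4.5); mean ≈ 4.889

Total count ∑xᵢ = 16 over n = 3 hours.
Gamma is conjugate to the Poisson likelihood: posterior is Gamma(shape = 6+16 = 22, rate = 1.5+3 = 4.5).
Posterior mean = shape/rate = 22/4.5 = 4.889.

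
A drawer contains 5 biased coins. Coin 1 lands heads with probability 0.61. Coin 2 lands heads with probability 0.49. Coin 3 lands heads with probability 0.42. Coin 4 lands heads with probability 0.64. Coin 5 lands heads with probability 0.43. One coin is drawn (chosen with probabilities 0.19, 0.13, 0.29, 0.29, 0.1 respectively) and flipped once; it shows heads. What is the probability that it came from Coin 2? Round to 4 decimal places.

Posterior probability ≈ 0.1202

Tabulate prior·likelihood by source: [1] prior 0.19, lik 0.61, product 0.1159; [2] prior 0.13, lik 0.49, product 0.06370; [3] prior 0.29, lik 0.42, product 0.1218; [4] prior 0.29, lik 0.64, product 0.1856; [5] prior 0.1, lik 0.43, product 0.04300.
Normalizing constant = 0.53000; the posterior for Coin 2 is its product over the sum, 0.06370/0.53000 = 0.1202.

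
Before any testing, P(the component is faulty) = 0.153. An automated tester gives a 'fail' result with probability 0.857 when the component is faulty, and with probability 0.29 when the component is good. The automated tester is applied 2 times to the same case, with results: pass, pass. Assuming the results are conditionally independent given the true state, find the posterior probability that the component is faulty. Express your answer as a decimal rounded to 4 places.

Posterior P(H) ≈ 0.0073

Let H be the event that the component is faulty; start with P(H) = 0.153. P('fail'|H) = 0.857, P('fail'|¬H) = 0.29.
Update on result 1 ('pass'): P(H) ← 0.143·0.1530 / (0.143·0.1530 + 0.71·0.8470) = 0.021879/0.62325 = 0.0351.
Update on result 2 ('pass'): P(H) ← 0.143·0.0351 / (0.143·0.0351 + 0.71·0.9649) = 0.0050200/0.69010 = 0.0073.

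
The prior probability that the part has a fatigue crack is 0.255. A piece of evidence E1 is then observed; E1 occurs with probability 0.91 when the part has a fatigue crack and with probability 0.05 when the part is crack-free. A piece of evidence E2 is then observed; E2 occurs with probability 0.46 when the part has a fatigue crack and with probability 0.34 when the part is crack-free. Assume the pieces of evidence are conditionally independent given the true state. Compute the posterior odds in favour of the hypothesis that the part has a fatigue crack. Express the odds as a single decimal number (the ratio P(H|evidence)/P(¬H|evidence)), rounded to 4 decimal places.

Prior odds = 0.255/(1−0.255) = 0.34228.
Likelihood ratio for E1 = 0.91/0.05 = 18.200.
Likelihood ratio for E2 = 0.46/0.34 = 1.3529.
Posterior odds = prior odds × LR₁ × LR₂ = 8.4282.

Posterior odds ≈ 8.4282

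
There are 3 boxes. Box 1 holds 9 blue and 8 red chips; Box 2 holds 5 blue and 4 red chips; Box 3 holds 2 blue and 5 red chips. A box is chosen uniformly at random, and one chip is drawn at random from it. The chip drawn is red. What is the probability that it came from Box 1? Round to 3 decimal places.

P(red|Box 1) = 0.4706; P(red|Box 2) = 0.4444; P(red|Box 3) = 0.7143.
Prior × likelihood for each source: 0.333333·0.4706=0.1569, 0.333333·0.4444=0.1481, 0.333333·0.7143=0.2381. Summing gives P(red) = 0.54311.
P(Box 1 | red) = 0.1569 / 0.54311 = 0.289.

Posterior probability ≈ 0.289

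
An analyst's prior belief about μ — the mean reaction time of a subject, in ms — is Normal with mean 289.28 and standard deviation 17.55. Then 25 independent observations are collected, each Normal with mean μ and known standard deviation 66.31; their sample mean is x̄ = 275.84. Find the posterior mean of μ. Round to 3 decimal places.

Prior precision 1/τ₀² = 1/17.55² = 0.00324673; data precision n/σ² = 25/66.31² = 0.00568567.
Posterior precision = 0.00324673 + 0.00568567 = 0.00893240.
Posterior mean = (0.00324673·289.28 + 0.00568567·275.84) / 0.00893240 = 280.725.

Posterior mean ≈ 280.725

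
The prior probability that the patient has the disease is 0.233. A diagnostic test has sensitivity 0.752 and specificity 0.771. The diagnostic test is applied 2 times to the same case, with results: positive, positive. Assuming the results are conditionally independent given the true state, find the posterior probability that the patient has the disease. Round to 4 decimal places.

With H the event that the patient has the disease, the joint likelihood of the observed sequence is P(data|H) = 0.752·0.752 = 0.56550 and P(data|¬H) = 0.229·0.229 = 0.052441.
Bayes: P(H|data) = 0.233·0.56550 / (0.233·0.56550 + 0.767·0.052441) = 0.13176/0.17198 = 0.7661.

Posterior P(H) ≈ 0.7661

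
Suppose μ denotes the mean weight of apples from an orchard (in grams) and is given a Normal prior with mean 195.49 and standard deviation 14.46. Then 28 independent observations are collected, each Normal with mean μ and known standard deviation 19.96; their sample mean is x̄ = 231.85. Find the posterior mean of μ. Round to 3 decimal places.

With known σ, the Normal prior is conjugate. Weight on the data is w = (n/σ²)/(n/σ² + 1/τ₀²) = 0.0702808/(0.0702808+0.00478259) = 0.93629.
Posterior mean = w·x̄ + (1−w)·μ₀ = 0.93629·231.85 + 0.063714·195.49 = 229.533.

Posterior mean ≈ 229.533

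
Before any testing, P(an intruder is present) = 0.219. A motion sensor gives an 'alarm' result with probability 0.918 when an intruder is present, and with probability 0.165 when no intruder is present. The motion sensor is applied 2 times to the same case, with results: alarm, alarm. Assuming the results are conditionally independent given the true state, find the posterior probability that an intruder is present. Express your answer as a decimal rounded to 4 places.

Posterior P(H) ≈ 0.8967

Let H be the event that an intruder is present; start with P(H) = 0.219. P('alarm'|H) = 0.918, P('alarm'|¬H) = 0.165.
Update on result 1 ('alarm'): P(H) ← 0.918·0.2190 / (0.918·0.2190 + 0.165·0.7810) = 0.20104/0.32991 = 0.6094.
Update on result 2 ('alarm'): P(H) ← 0.918·0.6094 / (0.918·0.6094 + 0.165·0.3906) = 0.55942/0.62387 = 0.8967.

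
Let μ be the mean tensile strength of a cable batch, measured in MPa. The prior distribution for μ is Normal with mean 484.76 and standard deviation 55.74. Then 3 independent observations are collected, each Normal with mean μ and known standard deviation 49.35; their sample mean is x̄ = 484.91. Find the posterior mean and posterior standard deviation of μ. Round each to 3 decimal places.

Posterior mean ≈ 484.879; posterior SD ≈ 25.370

Prior precision 1/τ₀² = 1/55.74² = 0.00032186; data precision n/σ² = 3/49.35² = 0.00123182.
Posterior precision = 0.00032186 + 0.00123182 = 0.00155368, giving posterior SD = 1/√0.00155368 = 25.370.
Posterior mean = (0.00032186·484.76 + 0.00123182·484.91) / 0.00155368 = 484.879.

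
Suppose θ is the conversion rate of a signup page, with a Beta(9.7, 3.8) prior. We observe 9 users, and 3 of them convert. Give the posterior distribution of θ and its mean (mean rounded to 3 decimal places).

Posterior: Beta(12.7, 9.8); mean ≈ 0.564

Observing 3 successes and 6 failures updates Beta(9.7, 3.8) by adding the success and failure counts to the two shape parameters: α = 9.7+3 = 12.7, β = 3.8+6 = 9.8.
Posterior mean = α/(α+β) = 12.7/22.5 = 0.564.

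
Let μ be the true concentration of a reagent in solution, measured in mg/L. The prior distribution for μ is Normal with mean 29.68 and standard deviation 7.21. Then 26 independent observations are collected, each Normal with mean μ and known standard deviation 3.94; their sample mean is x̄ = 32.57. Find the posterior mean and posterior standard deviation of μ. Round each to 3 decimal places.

With known σ, the Normal prior is conjugate. Weight on the data is w = (n/σ²)/(n/σ² + 1/τ₀²) = 1.67487/(1.67487+0.0192367) = 0.98864.
Posterior mean = w·x̄ + (1−w)·μ₀ = 0.98864·32.57 + 0.011355·29.68 = 32.537. Posterior variance = 1/(1.67487+0.0192367) = 0.590282, so SD = 0.768.

Posterior mean ≈ 32.537; posterior SD ≈ 0.768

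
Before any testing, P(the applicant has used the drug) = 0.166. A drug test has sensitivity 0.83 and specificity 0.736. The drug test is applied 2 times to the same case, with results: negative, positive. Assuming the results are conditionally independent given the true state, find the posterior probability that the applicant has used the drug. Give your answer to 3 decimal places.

Let H be the event that the applicant has used the drug; start with P(H) = 0.166. P('positive'|H) = 0.83, P('positive'|¬H) = 0.264.
Update on result 1 ('negative'): P(H) ← 0.17·0.1660 / (0.17·0.1660 + 0.736·0.8340) = 0.028220/0.64204 = 0.0440.
Update on result 2 ('positive'): P(H) ← 0.83·0.0440 / (0.83·0.0440 + 0.264·0.9560) = 0.036481/0.28888 = 0.1263.

Posterior P(H) ≈ 0.126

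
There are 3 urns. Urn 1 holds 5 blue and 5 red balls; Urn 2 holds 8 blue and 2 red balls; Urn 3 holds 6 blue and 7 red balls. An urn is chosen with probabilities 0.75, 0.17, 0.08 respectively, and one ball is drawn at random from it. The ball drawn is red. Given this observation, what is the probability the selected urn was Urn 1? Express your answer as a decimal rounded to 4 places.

Tabulate prior·likelihood by source: [1] prior 0.75, lik 0.5, product 0.3750; [2] prior 0.17, lik 0.2, product 0.03400; [3] prior 0.08, lik 0.5385, product 0.04308.
Normalizing constant = 0.45208; the posterior for Urn 1 is its product over the sum, 0.3750/0.45208 = 0.8295.

Posterior probability ≈ 0.8295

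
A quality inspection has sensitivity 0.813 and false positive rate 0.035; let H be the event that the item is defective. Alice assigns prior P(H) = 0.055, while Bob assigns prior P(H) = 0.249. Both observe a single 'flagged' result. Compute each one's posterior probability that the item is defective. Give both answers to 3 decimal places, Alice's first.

Alice: 0.575; Bob: 0.885

P('+'|H) = 0.813, P('+'|¬H) = 0.035.
Alice: numerator 0.813·0.055 = 0.044715; evidence = 0.044715+0.035·0.945 = 0.077790; posterior = 0.575.
Bob: numerator 0.813·0.249 = 0.20244; evidence = 0.20244+0.035·0.751 = 0.22872; posterior = 0.885.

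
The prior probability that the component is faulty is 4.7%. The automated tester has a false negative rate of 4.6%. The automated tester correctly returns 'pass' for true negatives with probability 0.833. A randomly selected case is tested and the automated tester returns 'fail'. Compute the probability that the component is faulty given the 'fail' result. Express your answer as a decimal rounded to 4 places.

Let H be the event that the component is faulty. P(H) = 0.047, so P(¬H) = 0.953. With E the 'fail' result, P(E|H) = 0.954 and P(E|¬H) = 0.167.
P(E) = 0.954·0.047 + 0.167·0.953 = 0.044838 + 0.15915 = 0.20399.
By Bayes' theorem, P(H|E) = 0.044838 / 0.20399 = 0.2198.

P(H | E) ≈ 0.2198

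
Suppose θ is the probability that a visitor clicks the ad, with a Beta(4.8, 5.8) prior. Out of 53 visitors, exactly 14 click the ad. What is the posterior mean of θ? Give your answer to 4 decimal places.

Posterior mean ≈ 0.2956

Observing 14 successes and 39 failures updates Beta(4.8, 5.8) by adding the success and failure counts to the two shape parameters: α = 4.8+14 = 18.8, β = 5.8+39 = 44.8.
Posterior mean = α/(α+β) = 18.8/63.6 = 0.2956.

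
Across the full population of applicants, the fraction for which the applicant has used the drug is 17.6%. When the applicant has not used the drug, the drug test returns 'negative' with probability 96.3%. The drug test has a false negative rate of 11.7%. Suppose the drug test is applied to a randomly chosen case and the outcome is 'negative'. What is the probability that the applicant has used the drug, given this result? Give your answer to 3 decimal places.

Write H for 'the applicant has used the drug'. Prior odds H:¬H = 0.176/0.824 = 0.21359. For the 'negative' outcome, the likelihood ratio is 0.117/0.963 = 0.12150.
Posterior odds = 0.21359 × 0.12150 = 0.025950, so P(H|E) = 0.025950/(1+0.025950) = 0.025.

P(H | E) ≈ 0.025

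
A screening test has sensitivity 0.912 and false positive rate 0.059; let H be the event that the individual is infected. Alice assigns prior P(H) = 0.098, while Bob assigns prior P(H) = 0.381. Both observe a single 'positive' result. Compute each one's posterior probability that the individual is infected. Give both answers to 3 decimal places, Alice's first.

The likelihood ratio for a 'positive' result is 0.912/0.059 = 15.458.
Alice: prior odds 0.098/0.902 = 0.10865; posterior odds 1.6794; posterior probability 0.627.
Bob: prior odds 0.381/0.619 = 0.61551; posterior odds 9.5143; posterior probability 0.905.

Alice: 0.627; Bob: 0.905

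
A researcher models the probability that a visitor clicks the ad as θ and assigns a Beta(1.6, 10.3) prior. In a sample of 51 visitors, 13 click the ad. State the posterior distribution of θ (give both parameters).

Posterior: Beta(14.6, 48.3)

Observing 13 successes and 38 failures updates Beta(1.6, 10.3) by adding the success and failure counts to the two shape parameters: α = 1.6+13 = 14.6, β = 10.3+38 = 48.3.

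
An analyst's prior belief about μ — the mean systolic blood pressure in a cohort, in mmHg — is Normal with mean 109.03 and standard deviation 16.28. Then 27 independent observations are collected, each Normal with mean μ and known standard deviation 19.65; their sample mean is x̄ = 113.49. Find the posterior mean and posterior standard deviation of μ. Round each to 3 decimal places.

Posterior mean ≈ 113.262; posterior SD ≈ 3.684

With known σ, the Normal prior is conjugate. Weight on the data is w = (n/σ²)/(n/σ² + 1/τ₀²) = 0.0699260/(0.0699260+0.00377304) = 0.94880.
Posterior mean = w·x̄ + (1−w)·μ₀ = 0.94880·113.49 + 0.051195·109.03 = 113.262. Posterior variance = 1/(0.0699260+0.00377304) = 13.5687, so SD = 3.684.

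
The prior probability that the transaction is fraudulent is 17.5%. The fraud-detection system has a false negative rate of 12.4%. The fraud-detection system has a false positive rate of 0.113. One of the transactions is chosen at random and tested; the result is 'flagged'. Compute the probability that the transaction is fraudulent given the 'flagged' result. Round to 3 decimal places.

Let H be the event that the transaction is fraudulent. P(H) = 0.175, so P(¬H) = 0.825. With E the 'flagged' result, P(E|H) = 0.876 and P(E|¬H) = 0.113.
P(E) = 0.876·0.175 + 0.113·0.825 = 0.15330 + 0.093225 = 0.24652.
By Bayes' theorem, P(H|E) = 0.15330 / 0.24652 = 0.622.

P(H | E) ≈ 0.622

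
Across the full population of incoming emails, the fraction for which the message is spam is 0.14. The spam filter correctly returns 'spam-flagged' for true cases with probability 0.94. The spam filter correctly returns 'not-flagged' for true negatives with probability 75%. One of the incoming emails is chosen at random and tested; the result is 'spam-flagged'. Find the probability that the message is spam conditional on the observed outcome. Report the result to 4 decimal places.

Write H for 'the message is spam'. Prior odds H:¬H = 0.14/0.86 = 0.16279. For the 'spam-flagged' outcome, the likelihood ratio is 0.94/0.25 = 3.7600.
Posterior odds = 0.16279 × 3.7600 = 0.61209, so P(H|E) = 0.61209/(1+0.61209) = 0.3797.

P(H | E) ≈ 0.3797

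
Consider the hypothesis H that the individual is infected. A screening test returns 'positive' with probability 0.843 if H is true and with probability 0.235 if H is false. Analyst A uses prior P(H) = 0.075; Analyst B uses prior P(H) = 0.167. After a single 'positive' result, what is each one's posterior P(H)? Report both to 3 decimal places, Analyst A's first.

Analyst A: 0.225; Analyst B: 0.418

P('+'|H) = 0.843, P('+'|¬H) = 0.235.
Analyst A: numerator 0.843·0.075 = 0.063225; evidence = 0.063225+0.235·0.925 = 0.28060; posterior = 0.225.
Analyst B: numerator 0.843·0.167 = 0.14078; evidence = 0.14078+0.235·0.833 = 0.33654; posterior = 0.418.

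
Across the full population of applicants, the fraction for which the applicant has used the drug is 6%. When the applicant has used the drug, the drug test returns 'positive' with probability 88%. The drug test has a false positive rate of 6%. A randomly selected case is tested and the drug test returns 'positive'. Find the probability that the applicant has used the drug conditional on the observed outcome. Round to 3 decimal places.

Let H be the event that the applicant has used the drug. P(H) = 0.06, so P(¬H) = 0.94. With E the 'positive' result, P(E|H) = 0.88 and P(E|¬H) = 0.06.
P(E) = 0.88·0.06 + 0.06·0.94 = 0.052800 + 0.056400 = 0.10920.
By Bayes' theorem, P(H|E) = 0.052800 / 0.10920 = 0.484.

P(H | E) ≈ 0.484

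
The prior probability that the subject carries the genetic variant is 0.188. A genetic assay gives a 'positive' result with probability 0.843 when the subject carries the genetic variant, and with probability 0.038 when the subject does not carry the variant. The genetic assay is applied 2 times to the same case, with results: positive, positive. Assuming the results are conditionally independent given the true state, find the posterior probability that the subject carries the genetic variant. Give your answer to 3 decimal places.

Let H be the event that the subject carries the genetic variant; start with P(H) = 0.188. P('positive'|H) = 0.843, P('positive'|¬H) = 0.038.
Update on result 1 ('positive'): P(H) ← 0.843·0.1880 / (0.843·0.1880 + 0.038·0.8120) = 0.15848/0.18934 = 0.8370.
Update on result 2 ('positive'): P(H) ← 0.843·0.8370 / (0.843·0.8370 + 0.038·0.1630) = 0.70562/0.71181 = 0.9913.

Posterior P(H) ≈ 0.991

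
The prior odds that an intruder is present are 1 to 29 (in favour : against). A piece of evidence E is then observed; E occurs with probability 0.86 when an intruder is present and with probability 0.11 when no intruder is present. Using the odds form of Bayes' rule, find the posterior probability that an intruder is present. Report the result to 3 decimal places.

Posterior probability ≈ 0.212

Prior odds = 1/29 = 0.034483.
Likelihood ratio for E = 0.86/0.11 = 7.8182.
Posterior odds = prior odds × LR = 0.26959.
Posterior probability = odds/(1+odds) = 0.26959/1.2696 = 0.212.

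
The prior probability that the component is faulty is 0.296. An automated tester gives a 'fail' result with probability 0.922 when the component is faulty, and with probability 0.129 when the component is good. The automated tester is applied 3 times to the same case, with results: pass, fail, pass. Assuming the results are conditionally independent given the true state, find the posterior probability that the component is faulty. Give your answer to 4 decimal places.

Posterior P(H) ≈ 0.0235

Let H be the event that the component is faulty; start with P(H) = 0.296. P('fail'|H) = 0.922, P('fail'|¬H) = 0.129.
Update on result 1 ('pass'): P(H) ← 0.078·0.2960 / (0.078·0.2960 + 0.871·0.7040) = 0.023088/0.63627 = 0.0363.
Update on result 2 ('fail'): P(H) ← 0.922·0.0363 / (0.922·0.0363 + 0.129·0.9637) = 0.033456/0.15778 = 0.2120.
Update on result 3 ('pass'): P(H) ← 0.078·0.2120 / (0.078·0.2120 + 0.871·0.7880) = 0.016540/0.70285 = 0.0235.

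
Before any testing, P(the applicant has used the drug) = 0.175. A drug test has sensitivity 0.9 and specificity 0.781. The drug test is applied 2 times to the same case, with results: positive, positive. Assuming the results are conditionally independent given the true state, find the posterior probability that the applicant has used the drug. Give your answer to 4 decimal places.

Posterior P(H) ≈ 0.7818

With H the event that the applicant has used the drug, the joint likelihood of the observed sequence is P(data|H) = 0.9·0.9 = 0.81000 and P(data|¬H) = 0.219·0.219 = 0.047961.
Bayes: P(H|data) = 0.175·0.81000 / (0.175·0.81000 + 0.825·0.047961) = 0.14175/0.18132 = 0.7818.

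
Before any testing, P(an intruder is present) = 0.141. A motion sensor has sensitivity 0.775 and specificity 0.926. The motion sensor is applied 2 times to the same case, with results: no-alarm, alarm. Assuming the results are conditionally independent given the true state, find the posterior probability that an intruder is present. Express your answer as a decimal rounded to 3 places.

Posterior P(H) ≈ 0.295

With H the event that an intruder is present, the joint likelihood of the observed sequence is P(data|H) = 0.225·0.775 = 0.17438 and P(data|¬H) = 0.926·0.074 = 0.068524.
Bayes: P(H|data) = 0.141·0.17438 / (0.141·0.17438 + 0.859·0.068524) = 0.024587/0.083449 = 0.2946.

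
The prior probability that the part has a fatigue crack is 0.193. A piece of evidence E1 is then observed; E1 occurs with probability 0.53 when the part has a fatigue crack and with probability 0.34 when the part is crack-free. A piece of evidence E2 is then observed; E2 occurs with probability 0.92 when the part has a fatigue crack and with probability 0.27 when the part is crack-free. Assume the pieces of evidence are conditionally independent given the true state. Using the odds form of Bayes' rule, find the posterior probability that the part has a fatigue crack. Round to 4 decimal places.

Posterior probability ≈ 0.5595

Prior odds = 0.193/(1−0.193) = 0.23916.
Likelihood ratio for E1 = 0.53/0.34 = 1.5588.
Likelihood ratio for E2 = 0.92/0.27 = 3.4074.
Posterior odds = prior odds × LR₁ × LR₂ = 1.2703.
Posterior probability = odds/(1+odds) = 1.2703/2.2703 = 0.5595.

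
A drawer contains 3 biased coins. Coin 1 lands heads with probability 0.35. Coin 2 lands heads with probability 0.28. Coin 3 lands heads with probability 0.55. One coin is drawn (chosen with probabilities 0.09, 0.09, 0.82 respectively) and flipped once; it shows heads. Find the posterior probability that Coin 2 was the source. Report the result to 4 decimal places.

Posterior probability ≈ 0.0496

Tabulate prior·likelihood by source: [1] prior 0.09, lik 0.35, product 0.03150; [2] prior 0.09, lik 0.28, product 0.02520; [3] prior 0.82, lik 0.55, product 0.4510.
Normalizing constant = 0.50770; the posterior for Coin 2 is its product over the sum, 0.02520/0.50770 = 0.0496.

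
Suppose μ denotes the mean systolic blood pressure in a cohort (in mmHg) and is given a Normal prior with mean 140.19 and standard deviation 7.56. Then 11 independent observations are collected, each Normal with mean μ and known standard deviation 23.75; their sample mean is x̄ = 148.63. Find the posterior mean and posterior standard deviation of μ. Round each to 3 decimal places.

Prior precision 1/τ₀² = 1/7.56² = 0.0174967; data precision n/σ² = 11/23.75² = 0.0195014.
Posterior precision = 0.0174967 + 0.0195014 = 0.0369981, giving posterior SD = 1/√0.0369981 = 5.199.
Posterior mean = (0.0174967·140.19 + 0.0195014·148.63) / 0.0369981 = 144.639.

Posterior mean ≈ 144.639; posterior SD ≈ 5.199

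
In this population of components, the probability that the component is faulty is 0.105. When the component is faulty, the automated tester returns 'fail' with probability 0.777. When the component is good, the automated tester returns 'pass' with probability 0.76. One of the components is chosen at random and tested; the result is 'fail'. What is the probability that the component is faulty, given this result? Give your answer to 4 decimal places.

Let H be the event that the component is faulty. P(H) = 0.105, so P(¬H) = 0.895. With E the 'fail' result, P(E|H) = 0.777 and P(E|¬H) = 0.24.
P(E) = 0.777·0.105 + 0.24·0.895 = 0.081585 + 0.21480 = 0.29639.
By Bayes' theorem, P(H|E) = 0.081585 / 0.29639 = 0.2753.

P(H | E) ≈ 0.2753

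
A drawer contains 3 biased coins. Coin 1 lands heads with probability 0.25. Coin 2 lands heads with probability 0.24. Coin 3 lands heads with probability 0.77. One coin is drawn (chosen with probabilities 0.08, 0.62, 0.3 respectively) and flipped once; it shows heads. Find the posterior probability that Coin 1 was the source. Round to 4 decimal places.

Posterior probability ≈ 0.0500

P(heads|C1) = 0.25; P(heads|C2) = 0.24; P(heads|C3) = 0.77.
Prior × likelihood for each source: 0.08·0.25=0.02000, 0.62·0.24=0.1488, 0.3·0.77=0.2310. Summing gives P(heads) = 0.39980.
P(Coin 1 | heads) = 0.02000 / 0.39980 = 0.0500.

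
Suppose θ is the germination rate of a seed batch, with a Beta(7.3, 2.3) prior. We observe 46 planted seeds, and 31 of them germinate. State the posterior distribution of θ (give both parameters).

Posterior: Beta(38.3, 17.3)

The binomial likelihood is conjugate to the Beta prior: with 31 successes and 15 failures, the posterior is Beta(7.3+31, 2.3+15) = Beta(38.3, 17.3).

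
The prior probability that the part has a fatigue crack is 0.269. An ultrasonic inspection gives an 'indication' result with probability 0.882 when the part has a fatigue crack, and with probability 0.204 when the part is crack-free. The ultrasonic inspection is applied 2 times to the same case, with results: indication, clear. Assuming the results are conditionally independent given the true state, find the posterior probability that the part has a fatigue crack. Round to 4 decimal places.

Let H be the event that the part has a fatigue crack; start with P(H) = 0.269. P('indication'|H) = 0.882, P('indication'|¬H) = 0.204.
Update on result 1 ('indication'): P(H) ← 0.882·0.2690 / (0.882·0.2690 + 0.204·0.7310) = 0.23726/0.38638 = 0.6141.
Update on result 2 ('clear'): P(H) ← 0.118·0.6141 / (0.118·0.6141 + 0.796·0.3859) = 0.072458/0.37967 = 0.1908.

Posterior P(H) ≈ 0.1908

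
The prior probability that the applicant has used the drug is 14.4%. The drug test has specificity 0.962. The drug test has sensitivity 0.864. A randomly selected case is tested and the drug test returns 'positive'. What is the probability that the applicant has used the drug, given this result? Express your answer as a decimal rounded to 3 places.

Write H for 'the applicant has used the drug'. Prior odds H:¬H = 0.144/0.856 = 0.16822. For the 'positive' outcome, the likelihood ratio is 0.864/0.038 = 22.737.
Posterior odds = 0.16822 × 22.737 = 3.8249, so P(H|E) = 3.8249/(1+3.8249) = 0.793.

P(H | E) ≈ 0.793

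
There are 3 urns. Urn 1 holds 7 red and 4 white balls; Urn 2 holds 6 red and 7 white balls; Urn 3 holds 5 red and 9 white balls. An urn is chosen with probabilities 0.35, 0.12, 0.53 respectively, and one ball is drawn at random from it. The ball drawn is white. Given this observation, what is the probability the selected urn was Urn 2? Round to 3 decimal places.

Posterior probability ≈ 0.121

P(white|Urn 1) = 0.3636; P(white|Urn 2) = 0.5385; P(white|Urn 3) = 0.6429.
Prior × likelihood for each source: 0.35·0.3636=0.1273, 0.12·0.5385=0.06462, 0.53·0.6429=0.3407. Summing gives P(white) = 0.53260.
P(Urn 2 | white) = 0.06462 / 0.53260 = 0.121.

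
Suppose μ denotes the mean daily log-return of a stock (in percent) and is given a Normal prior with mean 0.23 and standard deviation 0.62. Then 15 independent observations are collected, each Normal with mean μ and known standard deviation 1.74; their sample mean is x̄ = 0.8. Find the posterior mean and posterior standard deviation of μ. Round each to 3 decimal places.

Posterior mean ≈ 0.604; posterior SD ≈ 0.364

Prior precision 1/τ₀² = 1/0.62² = 2.60146; data precision n/σ² = 15/1.74² = 4.95442.
Posterior precision = 2.60146 + 4.95442 = 7.55588, giving posterior SD = 1/√7.55588 = 0.364.
Posterior mean = (2.60146·0.23 + 4.95442·0.8) / 7.55588 = 0.604.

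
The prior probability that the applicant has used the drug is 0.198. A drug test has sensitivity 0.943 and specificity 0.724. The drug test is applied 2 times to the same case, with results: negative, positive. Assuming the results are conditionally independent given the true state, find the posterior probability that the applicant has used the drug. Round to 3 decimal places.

Let H be the event that the applicant has used the drug; start with P(H) = 0.198. P('positive'|H) = 0.943, P('positive'|¬H) = 0.276.
Update on result 1 ('negative'): P(H) ← 0.057·0.1980 / (0.057·0.1980 + 0.724·0.8020) = 0.011286/0.59193 = 0.0191.
Update on result 2 ('positive'): P(H) ← 0.943·0.0191 / (0.943·0.0191 + 0.276·0.9809) = 0.017980/0.28872 = 0.0623.

Posterior P(H) ≈ 0.062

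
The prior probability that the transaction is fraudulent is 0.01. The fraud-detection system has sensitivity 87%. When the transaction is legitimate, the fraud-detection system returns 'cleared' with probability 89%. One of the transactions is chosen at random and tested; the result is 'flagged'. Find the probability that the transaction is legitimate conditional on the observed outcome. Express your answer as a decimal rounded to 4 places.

Let H be the event that the transaction is fraudulent. P(H) = 0.01, so P(¬H) = 0.99. With E the 'flagged' result, P(E|H) = 0.87 and P(E|¬H) = 0.11.
P(E) = 0.87·0.01 + 0.11·0.99 = 0.0087000 + 0.10890 = 0.11760.
By Bayes' theorem, P(H|E) = 0.0087000 / 0.11760 = 0.0740. Hence P(¬H|E) = 1 − 0.0740 = 0.9260.

P(¬H | E) ≈ 0.9260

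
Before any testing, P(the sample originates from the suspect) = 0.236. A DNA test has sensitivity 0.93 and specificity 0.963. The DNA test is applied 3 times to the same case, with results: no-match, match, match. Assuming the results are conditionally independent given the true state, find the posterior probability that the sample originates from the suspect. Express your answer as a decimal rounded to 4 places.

With H the event that the sample originates from the suspect, the joint likelihood of the observed sequence is P(data|H) = 0.07·0.93·0.93 = 0.060543 and P(data|¬H) = 0.963·0.037·0.037 = 0.0013183.
Bayes: P(H|data) = 0.236·0.060543 / (0.236·0.060543 + 0.764·0.0013183) = 0.014288/0.015295 = 0.9341.

Posterior P(H) ≈ 0.9341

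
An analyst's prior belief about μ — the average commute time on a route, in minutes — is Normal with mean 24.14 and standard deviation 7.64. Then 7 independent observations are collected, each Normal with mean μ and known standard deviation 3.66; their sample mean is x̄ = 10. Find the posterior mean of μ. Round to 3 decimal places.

Posterior mean ≈ 10.449

With known σ, the Normal prior is conjugate. Weight on the data is w = (n/σ²)/(n/σ² + 1/τ₀²) = 0.522560/(0.522560+0.0171322) = 0.96826.
Posterior mean = w·x̄ + (1−w)·μ₀ = 0.96826·10 + 0.031744·24.14 = 10.449.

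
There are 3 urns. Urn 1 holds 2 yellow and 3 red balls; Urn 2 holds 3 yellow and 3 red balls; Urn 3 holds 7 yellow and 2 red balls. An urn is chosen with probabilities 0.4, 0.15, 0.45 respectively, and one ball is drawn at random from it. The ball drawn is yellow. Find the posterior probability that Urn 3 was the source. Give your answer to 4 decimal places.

Posterior probability ≈ 0.5983

Tabulate prior·likelihood by source: [1] prior 0.4, lik 0.4, product 0.1600; [2] prior 0.15, lik 0.5, product 0.07500; [3] prior 0.45, lik 0.7778, product 0.3500.
Normalizing constant = 0.58500; the posterior for Urn 3 is its product over the sum, 0.3500/0.58500 = 0.5983.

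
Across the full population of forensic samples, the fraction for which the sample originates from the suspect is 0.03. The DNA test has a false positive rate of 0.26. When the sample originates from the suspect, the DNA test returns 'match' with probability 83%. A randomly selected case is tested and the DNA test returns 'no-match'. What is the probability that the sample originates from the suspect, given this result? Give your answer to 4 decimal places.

P(H | E) ≈ 0.0071

Let H be the event that the sample originates from the suspect. P(H) = 0.03, so P(¬H) = 0.97. With E the 'no-match' result, P(E|H) = 0.17 and P(E|¬H) = 0.74.
P(E) = 0.17·0.03 + 0.74·0.97 = 0.0051000 + 0.71780 = 0.72290.
By Bayes' theorem, P(H|E) = 0.0051000 / 0.72290 = 0.0071.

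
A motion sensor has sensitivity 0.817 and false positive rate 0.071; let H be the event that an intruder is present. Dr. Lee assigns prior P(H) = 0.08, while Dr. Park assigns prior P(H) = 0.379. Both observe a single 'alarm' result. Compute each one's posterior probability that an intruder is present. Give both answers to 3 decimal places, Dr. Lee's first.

Dr. Lee: 0.500; Dr. Park: 0.875

P('+'|H) = 0.817, P('+'|¬H) = 0.071.
Dr. Lee: numerator 0.817·0.08 = 0.065360; evidence = 0.065360+0.071·0.92 = 0.13068; posterior = 0.500.
Dr. Park: numerator 0.817·0.379 = 0.30964; evidence = 0.30964+0.071·0.621 = 0.35373; posterior = 0.875.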